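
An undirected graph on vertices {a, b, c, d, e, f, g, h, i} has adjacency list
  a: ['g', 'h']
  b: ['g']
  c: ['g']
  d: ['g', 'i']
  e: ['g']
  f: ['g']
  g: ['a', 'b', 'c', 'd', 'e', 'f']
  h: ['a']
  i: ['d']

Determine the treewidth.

A width-1 tree decomposition is:
Bags: B1 = {a, g}  B2 = {a, h}  B3 = {d, g}  B4 = {d, i}  B5 = {f, g}  B6 = {c, g}  B7 = {b, g}  B8 = {e, g}
Tree: B1–B2, B1–B3, B3–B4, B3–B5, B1–B6, B5–B7, B6–B8
Every bag has size at most 2, so the width is 2 − 1 = 1 and tw(G) ≤ 1. Any graph with an edge has treewidth ≥ 1, and G has the edge g–a. Therefore the treewidth is 1.

1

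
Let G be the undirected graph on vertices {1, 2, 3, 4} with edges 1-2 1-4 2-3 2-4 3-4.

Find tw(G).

2

A width-2 tree decomposition is:
Bags: B1 = {2, 3, 4}  B2 = {1, 2, 4}
Tree: B1–B2
Every bag has size at most 3, so the width is 3 − 1 = 2 and tw(G) ≤ 2. For the lower bound, the 3 vertices {1, 2, 4} are pairwise adjacent, and any tree decomposition puts a clique entirely inside one bag — forcing width ≥ 2. The upper and lower bounds meet at 2, so that is the treewidth.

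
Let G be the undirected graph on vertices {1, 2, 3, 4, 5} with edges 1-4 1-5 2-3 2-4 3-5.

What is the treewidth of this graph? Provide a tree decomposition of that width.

Every bag has size at most 3, so the width is 3 − 1 = 2 and tw(G) ≤ 2. Since 3–2–4–1–5–3 is a cycle in G, G is not acyclic. Forests are exactly the graphs of treewidth ≤ 1, so tw(G) ≥ 2. Therefore the treewidth is 2.

Treewidth 2.
Bags: B1 = {2, 3, 4}  B2 = {1, 3, 4}  B3 = {1, 3, 5}
Tree: B1–B2, B2–B3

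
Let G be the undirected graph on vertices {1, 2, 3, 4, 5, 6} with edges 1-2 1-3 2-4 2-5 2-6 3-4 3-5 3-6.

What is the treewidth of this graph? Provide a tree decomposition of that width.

Each bag holds 3 vertices, so the decomposition has width 2, which upper-bounds the treewidth. The edges 6–2–5–3–6 form a cycle, so G is not a tree and its treewidth is at least 2. The upper and lower bounds meet at 2, so that is the treewidth.

Treewidth 2.
One such decomposition:
Bags: B1 = {2, 3, 6}  B2 = {2, 3, 5}  B3 = {2, 3, 4}  B4 = {1, 2, 3}
Tree: B1–B2, B2–B3, B3–B4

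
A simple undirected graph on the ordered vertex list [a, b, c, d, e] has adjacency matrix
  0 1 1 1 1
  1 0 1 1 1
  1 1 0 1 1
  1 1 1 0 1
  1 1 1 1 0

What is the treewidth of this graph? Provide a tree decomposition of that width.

Treewidth 4.
One such decomposition:
Bags: B1 = {a, b, c, d, e}
Tree: (single bag)

A single bag containing all 5 vertices is trivially a valid decomposition of width 4. For the lower bound, the 5 vertices {a, b, c, d, e} are pairwise adjacent, and any tree decomposition puts a clique entirely inside one bag — forcing width ≥ 4. Combining the bounds, tw(G) = 4.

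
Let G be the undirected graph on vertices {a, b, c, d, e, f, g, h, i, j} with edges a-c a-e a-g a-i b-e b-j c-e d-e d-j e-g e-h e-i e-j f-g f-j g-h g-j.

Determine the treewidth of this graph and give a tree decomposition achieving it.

The largest bag has 3 vertices, giving width 2; this decomposition certifies tw(G) ≤ 2. On the other hand G contains the 3-clique {d, e, j}. A clique must lie in a single bag of any decomposition, so no decomposition can have width below 2. Combining the bounds, tw(G) = 2.

Treewidth 2.
One such decomposition:
Bags: B1 = {a, c, e}  B2 = {a, e, g}  B3 = {e, g, j}  B4 = {e, g, h}  B5 = {a, e, i}  B6 = {d, e, j}  B7 = {b, e, j}  B8 = {f, g, j}
Tree: B1–B2, B2–B3, B3–B4, B1–B5, B3–B6, B3–B7, B3–B8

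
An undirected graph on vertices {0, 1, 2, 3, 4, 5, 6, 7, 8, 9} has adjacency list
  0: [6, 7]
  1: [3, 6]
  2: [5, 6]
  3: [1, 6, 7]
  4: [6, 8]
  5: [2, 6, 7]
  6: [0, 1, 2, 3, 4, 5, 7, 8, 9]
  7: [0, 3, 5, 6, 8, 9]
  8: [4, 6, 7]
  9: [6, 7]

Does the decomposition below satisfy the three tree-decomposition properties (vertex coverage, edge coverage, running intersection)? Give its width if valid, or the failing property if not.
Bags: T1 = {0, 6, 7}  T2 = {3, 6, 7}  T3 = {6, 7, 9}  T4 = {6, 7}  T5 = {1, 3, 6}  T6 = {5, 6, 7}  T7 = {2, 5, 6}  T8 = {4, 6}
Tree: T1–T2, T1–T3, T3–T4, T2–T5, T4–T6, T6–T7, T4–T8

No — vertex 8 appears in no bag.

A tree decomposition must satisfy three properties: every vertex lies in some bag; for every edge, both endpoints lie together in some bag; and for every vertex, the bags containing it form a connected subtree. Here vertex 8 appears in no bag, so the decomposition is invalid.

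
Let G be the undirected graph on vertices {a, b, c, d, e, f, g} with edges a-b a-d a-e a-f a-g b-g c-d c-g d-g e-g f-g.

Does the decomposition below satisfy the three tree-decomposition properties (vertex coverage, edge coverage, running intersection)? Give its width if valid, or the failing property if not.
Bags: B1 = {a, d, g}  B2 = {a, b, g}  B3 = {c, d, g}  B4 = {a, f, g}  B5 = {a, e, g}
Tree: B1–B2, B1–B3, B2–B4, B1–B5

Checking the three conditions: (i) the bags cover all of {a, b, c, d, e, f, g}; (ii) for each edge, some bag contains both endpoints; (iii) the bags containing any fixed vertex form a subtree. All hold, so the decomposition is valid with width 3 − 1 = 2.

Yes; width 2.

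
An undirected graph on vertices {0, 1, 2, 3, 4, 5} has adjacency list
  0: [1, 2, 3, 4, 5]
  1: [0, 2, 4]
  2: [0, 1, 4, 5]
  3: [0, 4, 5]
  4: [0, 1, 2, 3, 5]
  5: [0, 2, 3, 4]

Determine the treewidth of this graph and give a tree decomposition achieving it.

Every bag has size at most 4, so the width is 4 − 1 = 3 and tw(G) ≤ 3. Conversely, {0, 1, 2, 4} is a clique of size 4, and the vertices of any clique must share a bag in every tree decomposition; so some bag has ≥ 4 vertices and tw(G) ≥ 3. The upper and lower bounds meet at 3, so that is the treewidth.

Treewidth 3.
One optimal decomposition is:
Bags: B1 = {0, 2, 4, 5}  B2 = {0, 1, 2, 4}  B3 = {0, 3, 4, 5}
Tree: B1–B2, B1–B3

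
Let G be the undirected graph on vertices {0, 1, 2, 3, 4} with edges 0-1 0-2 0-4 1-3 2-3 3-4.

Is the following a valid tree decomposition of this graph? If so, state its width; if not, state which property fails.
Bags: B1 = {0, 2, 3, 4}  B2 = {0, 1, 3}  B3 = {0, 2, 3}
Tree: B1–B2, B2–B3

A tree decomposition must satisfy three properties: every vertex lies in some bag; for every edge, both endpoints lie together in some bag; and for every vertex, the bags containing it form a connected subtree. Here bags containing vertex 2 are not connected in the tree, so the decomposition is invalid.

No — bags containing vertex 2 are not connected in the tree.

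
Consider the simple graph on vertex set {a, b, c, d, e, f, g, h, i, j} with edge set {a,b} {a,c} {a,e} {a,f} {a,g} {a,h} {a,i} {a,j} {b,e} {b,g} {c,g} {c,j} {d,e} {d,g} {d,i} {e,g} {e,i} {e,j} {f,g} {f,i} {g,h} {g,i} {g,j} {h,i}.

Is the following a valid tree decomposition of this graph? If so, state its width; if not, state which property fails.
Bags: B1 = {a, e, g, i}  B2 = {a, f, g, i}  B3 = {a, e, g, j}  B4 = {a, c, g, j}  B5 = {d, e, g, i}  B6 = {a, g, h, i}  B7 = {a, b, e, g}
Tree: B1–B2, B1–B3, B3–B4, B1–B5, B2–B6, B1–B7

Checking the three conditions: (i) the bags cover all of {a, b, c, d, e, f, g, h, i, j}; (ii) for each edge, some bag contains both endpoints; (iii) the bags containing any fixed vertex form a subtree. All hold, so the decomposition is valid with width 4 − 1 = 3.

Yes; width 3.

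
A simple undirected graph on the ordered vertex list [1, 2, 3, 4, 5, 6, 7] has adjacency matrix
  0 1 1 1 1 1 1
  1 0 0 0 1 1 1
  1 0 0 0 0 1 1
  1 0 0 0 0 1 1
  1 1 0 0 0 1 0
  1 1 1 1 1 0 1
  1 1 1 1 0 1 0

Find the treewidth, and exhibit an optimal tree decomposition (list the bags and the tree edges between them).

Treewidth 3.
One optimal decomposition is:
Bags: B1 = {1, 3, 6, 7}  B2 = {1, 2, 6, 7}  B3 = {1, 4, 6, 7}  B4 = {1, 2, 5, 6}
Tree: B1–B2, B2–B3, B2–B4

The largest bag has 4 vertices, giving width 3; this decomposition certifies tw(G) ≤ 3. On the other hand G contains the 4-clique {1, 2, 5, 6}. A clique must lie in a single bag of any decomposition, so no decomposition can have width below 3. Therefore the treewidth is 3.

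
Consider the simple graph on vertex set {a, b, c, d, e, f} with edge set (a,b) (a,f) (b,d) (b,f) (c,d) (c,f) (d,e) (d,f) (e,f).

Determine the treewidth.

2

A width-2 tree decomposition is:
Bags: B1 = {b, d, f}  B2 = {c, d, f}  B3 = {d, e, f}  B4 = {a, b, f}
Tree: B1–B2, B1–B3, B1–B4
Every bag has size at most 3, so the width is 3 − 1 = 2 and tw(G) ≤ 2. On the other hand G contains the 3-clique {d, e, f}. A clique must lie in a single bag of any decomposition, so no decomposition can have width below 2. Combining the bounds, tw(G) = 2.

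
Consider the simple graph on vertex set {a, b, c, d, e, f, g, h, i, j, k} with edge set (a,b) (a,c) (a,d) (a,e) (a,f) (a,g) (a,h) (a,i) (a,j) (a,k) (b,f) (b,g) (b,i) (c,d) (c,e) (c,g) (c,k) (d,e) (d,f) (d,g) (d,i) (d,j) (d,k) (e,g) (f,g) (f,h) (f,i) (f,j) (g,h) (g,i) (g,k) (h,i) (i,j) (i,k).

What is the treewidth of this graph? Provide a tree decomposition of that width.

Treewidth 4.
One such decomposition:
Bags: B1 = {a, d, g, i, k}  B2 = {a, c, d, g, k}  B3 = {a, d, f, g, i}  B4 = {a, d, f, i, j}  B5 = {a, b, f, g, i}  B6 = {a, f, g, h, i}  B7 = {a, c, d, e, g}
Tree: B1–B2, B1–B3, B3–B4, B3–B5, B3–B6, B2–B7

The largest bag has 5 vertices, giving width 4; this decomposition certifies tw(G) ≤ 4. Conversely, {a, c, d, e, g} is a clique of size 5, and the vertices of any clique must share a bag in every tree decomposition; so some bag has ≥ 5 vertices and tw(G) ≥ 4. Hence tw(G) = 4 exactly.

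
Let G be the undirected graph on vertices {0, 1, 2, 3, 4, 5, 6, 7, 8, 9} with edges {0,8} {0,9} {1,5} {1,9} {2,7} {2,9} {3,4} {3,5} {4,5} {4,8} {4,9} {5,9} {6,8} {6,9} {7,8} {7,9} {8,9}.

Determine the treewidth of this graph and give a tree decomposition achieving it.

Treewidth 2.
Bags: B1 = {4, 5, 9}  B2 = {4, 8, 9}  B3 = {3, 4, 5}  B4 = {7, 8, 9}  B5 = {0, 8, 9}  B6 = {1, 5, 9}  B7 = {2, 7, 9}  B8 = {6, 8, 9}
Tree: B1–B2, B1–B3, B2–B4, B2–B5, B1–B6, B4–B7, B5–B8

The largest bag has 3 vertices, giving width 2; this decomposition certifies tw(G) ≤ 2. Conversely, {0, 8, 9} is a clique of size 3, and the vertices of any clique must share a bag in every tree decomposition; so some bag has ≥ 3 vertices and tw(G) ≥ 2. Hence tw(G) = 2 exactly.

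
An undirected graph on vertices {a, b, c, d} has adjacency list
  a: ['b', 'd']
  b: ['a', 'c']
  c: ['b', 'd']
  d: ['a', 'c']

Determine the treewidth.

2

A width-2 tree decomposition is:
Bags: B1 = {a, b, c}  B2 = {a, c, d}
Tree: B1–B2
Every bag has size at most 3, so the width is 3 − 1 = 2 and tw(G) ≤ 2. The edges c–b–a–d–c form a cycle, so G is not a tree and its treewidth is at least 2. Therefore the treewidth is 2.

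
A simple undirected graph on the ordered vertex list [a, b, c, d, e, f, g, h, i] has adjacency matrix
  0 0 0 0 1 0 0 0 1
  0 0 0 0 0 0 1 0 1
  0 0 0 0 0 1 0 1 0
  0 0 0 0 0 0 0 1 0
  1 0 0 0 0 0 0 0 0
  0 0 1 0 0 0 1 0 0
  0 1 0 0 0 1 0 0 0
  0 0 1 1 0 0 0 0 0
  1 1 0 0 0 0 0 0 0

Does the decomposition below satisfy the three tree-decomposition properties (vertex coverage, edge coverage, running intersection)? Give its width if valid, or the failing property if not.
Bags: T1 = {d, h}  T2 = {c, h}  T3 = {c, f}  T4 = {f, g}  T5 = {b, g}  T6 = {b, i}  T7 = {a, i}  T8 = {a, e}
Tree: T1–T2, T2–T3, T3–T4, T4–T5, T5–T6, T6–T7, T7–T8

Checking the three conditions: (i) the bags cover all of {a, b, c, d, e, f, g, h, i}; (ii) for each edge, some bag contains both endpoints; (iii) the bags containing any fixed vertex form a subtree. All hold, so the decomposition is valid with width 2 − 1 = 1.

Yes; width 1.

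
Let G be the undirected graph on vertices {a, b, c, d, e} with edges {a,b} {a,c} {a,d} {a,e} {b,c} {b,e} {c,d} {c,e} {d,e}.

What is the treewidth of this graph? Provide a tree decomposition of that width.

Treewidth 3.
Bags: B1 = {a, b, c, e}  B2 = {a, c, d, e}
Tree: B1–B2

The largest bag has 4 vertices, giving width 3; this decomposition certifies tw(G) ≤ 3. Conversely, {a, c, d, e} is a clique of size 4, and the vertices of any clique must share a bag in every tree decomposition; so some bag has ≥ 4 vertices and tw(G) ≥ 3. Therefore the treewidth is 3.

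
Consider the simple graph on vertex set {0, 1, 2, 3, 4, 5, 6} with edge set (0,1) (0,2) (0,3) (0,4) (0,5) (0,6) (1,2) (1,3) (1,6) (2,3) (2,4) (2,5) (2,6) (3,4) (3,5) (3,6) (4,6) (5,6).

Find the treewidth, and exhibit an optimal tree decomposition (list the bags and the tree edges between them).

Each bag holds 5 vertices, so the decomposition has width 4, which upper-bounds the treewidth. For the lower bound, the 5 vertices {0, 1, 2, 3, 6} are pairwise adjacent, and any tree decomposition puts a clique entirely inside one bag — forcing width ≥ 4. Hence tw(G) = 4 exactly.

Treewidth 4.
Bags: B1 = {0, 2, 3, 4, 6}  B2 = {0, 2, 3, 5, 6}  B3 = {0, 1, 2, 3, 6}
Tree: B1–B2, B2–B3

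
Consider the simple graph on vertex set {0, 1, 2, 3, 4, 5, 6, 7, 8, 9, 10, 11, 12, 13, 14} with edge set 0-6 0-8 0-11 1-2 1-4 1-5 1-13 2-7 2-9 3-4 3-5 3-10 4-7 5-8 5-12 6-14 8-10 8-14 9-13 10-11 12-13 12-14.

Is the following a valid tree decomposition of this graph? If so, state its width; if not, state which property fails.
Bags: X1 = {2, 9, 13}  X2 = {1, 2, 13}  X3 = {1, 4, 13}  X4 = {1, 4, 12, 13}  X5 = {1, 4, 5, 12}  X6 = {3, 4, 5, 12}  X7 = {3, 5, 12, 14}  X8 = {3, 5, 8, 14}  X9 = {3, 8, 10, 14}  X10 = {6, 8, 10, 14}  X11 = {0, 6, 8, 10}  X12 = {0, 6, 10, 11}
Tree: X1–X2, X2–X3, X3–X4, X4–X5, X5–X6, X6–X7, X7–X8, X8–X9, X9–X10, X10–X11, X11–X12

No — vertex 7 appears in no bag.

A tree decomposition must satisfy three properties: every vertex lies in some bag; for every edge, both endpoints lie together in some bag; and for every vertex, the bags containing it form a connected subtree. Here vertex 7 appears in no bag, so the decomposition is invalid.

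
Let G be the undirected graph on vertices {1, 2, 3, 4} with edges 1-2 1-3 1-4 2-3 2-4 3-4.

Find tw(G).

A width-3 tree decomposition is:
Bags: B1 = {1, 2, 3, 4}
Tree: (single bag)
A single bag containing all 4 vertices is trivially a valid decomposition of width 3. Conversely, {1, 2, 3, 4} is a clique of size 4, and the vertices of any clique must share a bag in every tree decomposition; so some bag has ≥ 4 vertices and tw(G) ≥ 3. Therefore the treewidth is 3.

3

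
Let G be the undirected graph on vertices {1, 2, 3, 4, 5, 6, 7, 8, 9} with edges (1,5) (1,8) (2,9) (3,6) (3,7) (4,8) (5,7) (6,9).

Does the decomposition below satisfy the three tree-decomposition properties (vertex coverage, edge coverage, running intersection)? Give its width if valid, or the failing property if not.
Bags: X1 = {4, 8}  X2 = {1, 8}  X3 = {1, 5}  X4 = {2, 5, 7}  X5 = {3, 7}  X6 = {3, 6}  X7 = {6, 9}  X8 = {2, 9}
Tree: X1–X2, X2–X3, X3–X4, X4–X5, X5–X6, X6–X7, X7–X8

No — bags containing vertex 2 are not connected in the tree.

A tree decomposition must satisfy three properties: every vertex lies in some bag; for every edge, both endpoints lie together in some bag; and for every vertex, the bags containing it form a connected subtree. Here bags containing vertex 2 are not connected in the tree, so the decomposition is invalid.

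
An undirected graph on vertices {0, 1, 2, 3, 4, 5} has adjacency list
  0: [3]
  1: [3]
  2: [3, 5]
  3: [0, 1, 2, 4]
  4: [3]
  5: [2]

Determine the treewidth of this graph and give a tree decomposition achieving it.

Each bag holds 2 vertices, so the decomposition has width 1, which upper-bounds the treewidth. G has an edge, so its treewidth is at least 1. The upper and lower bounds meet at 1, so that is the treewidth.

Treewidth 1.
One such decomposition:
Bags: B1 = {2, 3}  B2 = {0, 3}  B3 = {3, 4}  B4 = {1, 3}  B5 = {2, 5}
Tree: B1–B2, B2–B3, B2–B4, B1–B5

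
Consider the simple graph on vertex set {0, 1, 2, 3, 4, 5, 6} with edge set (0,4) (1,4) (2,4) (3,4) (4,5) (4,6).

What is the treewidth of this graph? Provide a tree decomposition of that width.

The largest bag has 2 vertices, giving width 1; this decomposition certifies tw(G) ≤ 1. Since G has at least one edge (e.g. 4–2), it is not an edgeless graph, so tw(G) ≥ 1. Hence tw(G) = 1 exactly.

Treewidth 1.
Bags: B1 = {2, 4}  B2 = {4, 6}  B3 = {1, 4}  B4 = {4, 5}  B5 = {3, 4}  B6 = {0, 4}
Tree: B1–B2, B1–B3, B1–B4, B3–B5, B2–B6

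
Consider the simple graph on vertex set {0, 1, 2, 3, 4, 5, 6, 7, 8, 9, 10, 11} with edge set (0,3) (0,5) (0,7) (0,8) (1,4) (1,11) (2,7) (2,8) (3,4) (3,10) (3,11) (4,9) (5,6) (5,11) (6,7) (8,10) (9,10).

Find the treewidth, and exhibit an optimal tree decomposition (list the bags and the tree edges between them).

Treewidth 3.
One such decomposition:
Bags: B1 = {1, 4, 9, 10}  B2 = {1, 3, 4, 10}  B3 = {1, 3, 10, 11}  B4 = {3, 8, 10, 11}  B5 = {0, 3, 8, 11}  B6 = {0, 5, 8, 11}  B7 = {0, 2, 5, 8}  B8 = {0, 2, 5, 7}  B9 = {2, 5, 6, 7}
Tree: B1–B2, B2–B3, B3–B4, B4–B5, B5–B6, B6–B7, B7–B8, B8–B9

Each bag holds 4 vertices, so the decomposition has width 3, which upper-bounds the treewidth. For the lower bound: the 4 vertex sets {1,4,9}, {10}, {3}, {0,5,8,11} are disjoint, each induces a connected subgraph, and every pair is joined by at least one edge of G. Contracting each set to a single vertex therefore yields K_{4} as a minor, and since treewidth is minor-monotone, tw(G) ≥ tw(K_{4}) = 3. Hence tw(G) = 3 exactly.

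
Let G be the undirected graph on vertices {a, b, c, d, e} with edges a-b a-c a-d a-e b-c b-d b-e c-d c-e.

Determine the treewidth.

A width-3 tree decomposition is:
Bags: B1 = {a, b, c, d}  B2 = {a, b, c, e}
Tree: B1–B2
Every bag has size at most 4, so the width is 4 − 1 = 3 and tw(G) ≤ 3. On the other hand G contains the 4-clique {a, b, c, d}. A clique must lie in a single bag of any decomposition, so no decomposition can have width below 3. Therefore the treewidth is 3.

3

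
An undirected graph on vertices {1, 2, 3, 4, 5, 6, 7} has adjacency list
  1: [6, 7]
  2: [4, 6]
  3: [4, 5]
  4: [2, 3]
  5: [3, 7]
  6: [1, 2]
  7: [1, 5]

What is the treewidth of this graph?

2

A width-2 tree decomposition is:
Bags: B1 = {1, 6, 7}  B2 = {5, 6, 7}  B3 = {3, 5, 6}  B4 = {3, 4, 6}  B5 = {2, 4, 6}
Tree: B1–B2, B2–B3, B3–B4, B4–B5
Every bag has size at most 3, so the width is 3 − 1 = 2 and tw(G) ≤ 2. Since 6–1–7–5–3–4–2–6 is a cycle in G, G is not acyclic. Forests are exactly the graphs of treewidth ≤ 1, so tw(G) ≥ 2. The upper and lower bounds meet at 2, so that is the treewidth.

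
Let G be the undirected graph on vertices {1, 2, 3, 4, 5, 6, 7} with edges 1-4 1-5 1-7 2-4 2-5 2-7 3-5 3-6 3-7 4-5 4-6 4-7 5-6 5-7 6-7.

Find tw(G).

3

A width-3 tree decomposition is:
Bags: B1 = {4, 5, 6, 7}  B2 = {1, 4, 5, 7}  B3 = {2, 4, 5, 7}  B4 = {3, 5, 6, 7}
Tree: B1–B2, B1–B3, B1–B4
The largest bag has 4 vertices, giving width 3; this decomposition certifies tw(G) ≤ 3. Conversely, {3, 5, 6, 7} is a clique of size 4, and the vertices of any clique must share a bag in every tree decomposition; so some bag has ≥ 4 vertices and tw(G) ≥ 3. Hence tw(G) = 3 exactly.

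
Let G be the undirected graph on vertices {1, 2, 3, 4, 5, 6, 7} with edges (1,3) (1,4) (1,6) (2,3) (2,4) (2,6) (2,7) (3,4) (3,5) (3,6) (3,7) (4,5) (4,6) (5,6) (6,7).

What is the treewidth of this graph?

A width-3 tree decomposition is:
Bags: B1 = {2, 3, 4, 6}  B2 = {3, 4, 5, 6}  B3 = {1, 3, 4, 6}  B4 = {2, 3, 6, 7}
Tree: B1–B2, B1–B3, B1–B4
The largest bag has 4 vertices, giving width 3; this decomposition certifies tw(G) ≤ 3. On the other hand G contains the 4-clique {1, 3, 4, 6}. A clique must lie in a single bag of any decomposition, so no decomposition can have width below 3. Combining the bounds, tw(G) = 3.

3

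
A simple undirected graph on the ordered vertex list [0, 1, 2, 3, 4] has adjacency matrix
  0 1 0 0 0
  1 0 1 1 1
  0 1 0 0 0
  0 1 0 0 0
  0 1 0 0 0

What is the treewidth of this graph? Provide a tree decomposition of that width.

The largest bag has 2 vertices, giving width 1; this decomposition certifies tw(G) ≤ 1. Any graph with an edge has treewidth ≥ 1, and G has the edge 2–1. Therefore the treewidth is 1.

Treewidth 1.
One optimal decomposition is:
Bags: B1 = {1, 2}  B2 = {1, 3}  B3 = {0, 1}  B4 = {1, 4}
Tree: B1–B2, B2–B3, B2–B4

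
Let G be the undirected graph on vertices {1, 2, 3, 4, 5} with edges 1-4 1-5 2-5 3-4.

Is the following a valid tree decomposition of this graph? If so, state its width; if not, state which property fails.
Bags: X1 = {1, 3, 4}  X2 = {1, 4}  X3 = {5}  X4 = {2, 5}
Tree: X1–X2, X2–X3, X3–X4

No — edge (1,5) lies in no bag.

A tree decomposition must satisfy three properties: every vertex lies in some bag; for every edge, both endpoints lie together in some bag; and for every vertex, the bags containing it form a connected subtree. Here edge (1,5) lies in no bag, so the decomposition is invalid.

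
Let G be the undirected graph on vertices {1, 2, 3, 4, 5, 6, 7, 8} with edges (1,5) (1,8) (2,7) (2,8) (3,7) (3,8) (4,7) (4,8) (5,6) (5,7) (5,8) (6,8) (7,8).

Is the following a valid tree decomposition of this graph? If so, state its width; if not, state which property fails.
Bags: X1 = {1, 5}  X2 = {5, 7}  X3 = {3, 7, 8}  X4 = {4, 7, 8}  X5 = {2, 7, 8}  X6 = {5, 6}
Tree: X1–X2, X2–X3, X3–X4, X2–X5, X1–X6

A tree decomposition must satisfy three properties: every vertex lies in some bag; for every edge, both endpoints lie together in some bag; and for every vertex, the bags containing it form a connected subtree. Here edge (8,1) lies in no bag, so the decomposition is invalid.

No — edge (8,1) lies in no bag.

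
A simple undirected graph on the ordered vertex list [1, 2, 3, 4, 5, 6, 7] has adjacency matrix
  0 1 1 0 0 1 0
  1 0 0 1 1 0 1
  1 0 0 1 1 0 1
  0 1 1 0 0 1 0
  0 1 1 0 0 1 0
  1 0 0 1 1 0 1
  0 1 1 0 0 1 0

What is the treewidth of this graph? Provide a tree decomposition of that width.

Treewidth 3.
One such decomposition:
Bags: B1 = {1, 2, 3, 6}  B2 = {2, 3, 5, 6}  B3 = {2, 3, 4, 6}  B4 = {2, 3, 6, 7}
Tree: B1–B2, B2–B3, B3–B4

Each bag holds 4 vertices, so the decomposition has width 3, which upper-bounds the treewidth. For the lower bound: the 4 vertex sets {1,2}, {5,6}, {3}, {4} are disjoint, each induces a connected subgraph, and every pair is joined by at least one edge of G. Contracting each set to a single vertex therefore yields K_{4} as a minor, and since treewidth is minor-monotone, tw(G) ≥ tw(K_{4}) = 3. Hence tw(G) = 3 exactly.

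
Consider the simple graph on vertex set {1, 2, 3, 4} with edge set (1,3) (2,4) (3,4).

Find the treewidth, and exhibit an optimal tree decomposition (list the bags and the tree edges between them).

Treewidth 1.
Bags: B1 = {1, 3}  B2 = {3, 4}  B3 = {2, 4}
Tree: B1–B2, B2–B3

Every bag has size at most 2, so the width is 2 − 1 = 1 and tw(G) ≤ 1. Any graph with an edge has treewidth ≥ 1, and G has the edge 1–3. Therefore the treewidth is 1.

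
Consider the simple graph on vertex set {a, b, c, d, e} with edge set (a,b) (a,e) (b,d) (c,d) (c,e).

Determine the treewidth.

A width-2 tree decomposition is:
Bags: B1 = {b, c, d}  B2 = {b, c, e}  B3 = {a, b, e}
Tree: B1–B2, B2–B3
Each bag holds 3 vertices, so the decomposition has width 2, which upper-bounds the treewidth. For the lower bound, G contains the cycle b–d–c–e–a–b, so G is not a forest; only forests have treewidth ≤ 1, hence tw(G) ≥ 2. Therefore the treewidth is 2.

2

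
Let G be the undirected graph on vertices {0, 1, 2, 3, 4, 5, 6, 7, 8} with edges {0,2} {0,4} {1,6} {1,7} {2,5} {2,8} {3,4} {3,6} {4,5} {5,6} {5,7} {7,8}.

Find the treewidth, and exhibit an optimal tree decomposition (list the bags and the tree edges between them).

Every bag has size at most 4, so the width is 4 − 1 = 3 and tw(G) ≤ 3. For the lower bound: the 4 vertex sets {0,2,8}, {4}, {5}, {1,3,6,7} are disjoint, each induces a connected subgraph, and every pair is joined by at least one edge of G. Contracting each set to a single vertex therefore yields K_{4} as a minor, and since treewidth is minor-monotone, tw(G) ≥ tw(K_{4}) = 3. Combining the bounds, tw(G) = 3.

Treewidth 3.
One optimal decomposition is:
Bags: B1 = {0, 2, 4, 8}  B2 = {2, 4, 5, 8}  B3 = {4, 5, 7, 8}  B4 = {3, 4, 5, 7}  B5 = {3, 5, 6, 7}  B6 = {1, 3, 6, 7}
Tree: B1–B2, B2–B3, B3–B4, B4–B5, B5–B6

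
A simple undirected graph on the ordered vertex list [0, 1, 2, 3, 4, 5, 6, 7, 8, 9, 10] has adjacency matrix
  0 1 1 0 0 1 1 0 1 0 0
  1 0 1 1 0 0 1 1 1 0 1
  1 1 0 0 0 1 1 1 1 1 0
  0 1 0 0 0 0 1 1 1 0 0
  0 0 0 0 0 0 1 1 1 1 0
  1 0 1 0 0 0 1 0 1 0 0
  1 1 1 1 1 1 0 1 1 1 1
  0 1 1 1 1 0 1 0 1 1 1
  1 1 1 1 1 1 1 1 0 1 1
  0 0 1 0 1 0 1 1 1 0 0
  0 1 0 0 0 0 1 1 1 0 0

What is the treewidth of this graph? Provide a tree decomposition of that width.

Treewidth 4.
One optimal decomposition is:
Bags: B1 = {1, 2, 6, 7, 8}  B2 = {1, 3, 6, 7, 8}  B3 = {2, 6, 7, 8, 9}  B4 = {0, 1, 2, 6, 8}  B5 = {1, 6, 7, 8, 10}  B6 = {0, 2, 5, 6, 8}  B7 = {4, 6, 7, 8, 9}
Tree: B1–B2, B1–B3, B1–B4, B1–B5, B4–B6, B3–B7

The largest bag has 5 vertices, giving width 4; this decomposition certifies tw(G) ≤ 4. For the lower bound, the 5 vertices {0, 1, 2, 6, 8} are pairwise adjacent, and any tree decomposition puts a clique entirely inside one bag — forcing width ≥ 4. The upper and lower bounds meet at 4, so that is the treewidth.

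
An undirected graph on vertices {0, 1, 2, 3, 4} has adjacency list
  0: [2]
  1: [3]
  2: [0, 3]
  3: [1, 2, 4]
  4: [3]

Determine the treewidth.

A width-1 tree decomposition is:
Bags: B1 = {2, 3}  B2 = {0, 2}  B3 = {3, 4}  B4 = {1, 3}
Tree: B1–B2, B1–B3, B1–B4
Every bag has size at most 2, so the width is 2 − 1 = 1 and tw(G) ≤ 1. G has an edge, so its treewidth is at least 1. Combining the bounds, tw(G) = 1.

1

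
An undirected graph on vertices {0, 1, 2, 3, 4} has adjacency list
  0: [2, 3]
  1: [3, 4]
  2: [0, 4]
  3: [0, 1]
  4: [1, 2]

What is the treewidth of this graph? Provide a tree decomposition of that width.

Each bag holds 3 vertices, so the decomposition has width 2, which upper-bounds the treewidth. For the lower bound, G contains the cycle 3–1–4–2–0–3, so G is not a forest; only forests have treewidth ≤ 1, hence tw(G) ≥ 2. Combining the bounds, tw(G) = 2.

Treewidth 2.
One such decomposition:
Bags: B1 = {1, 3, 4}  B2 = {2, 3, 4}  B3 = {0, 2, 3}
Tree: B1–B2, B2–B3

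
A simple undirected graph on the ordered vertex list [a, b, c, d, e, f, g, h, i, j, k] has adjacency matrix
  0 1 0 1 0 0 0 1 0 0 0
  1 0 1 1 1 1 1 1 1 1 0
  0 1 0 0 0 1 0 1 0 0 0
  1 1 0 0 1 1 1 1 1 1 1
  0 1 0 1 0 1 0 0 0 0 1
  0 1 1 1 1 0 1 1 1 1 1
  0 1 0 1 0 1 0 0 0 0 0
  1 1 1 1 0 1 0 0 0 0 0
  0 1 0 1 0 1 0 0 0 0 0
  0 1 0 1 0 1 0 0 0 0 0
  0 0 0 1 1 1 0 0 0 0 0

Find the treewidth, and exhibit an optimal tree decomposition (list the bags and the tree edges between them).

Treewidth 3.
Bags: B1 = {b, d, f, g}  B2 = {b, d, f, h}  B3 = {b, d, f, j}  B4 = {b, d, f, i}  B5 = {a, b, d, h}  B6 = {b, c, f, h}  B7 = {b, d, e, f}  B8 = {d, e, f, k}
Tree: B1–B2, B2–B3, B3–B4, B2–B5, B2–B6, B4–B7, B7–B8

Each bag holds 4 vertices, so the decomposition has width 3, which upper-bounds the treewidth. For the lower bound, the 4 vertices {a, b, d, h} are pairwise adjacent, and any tree decomposition puts a clique entirely inside one bag — forcing width ≥ 3. Hence tw(G) = 3 exactly.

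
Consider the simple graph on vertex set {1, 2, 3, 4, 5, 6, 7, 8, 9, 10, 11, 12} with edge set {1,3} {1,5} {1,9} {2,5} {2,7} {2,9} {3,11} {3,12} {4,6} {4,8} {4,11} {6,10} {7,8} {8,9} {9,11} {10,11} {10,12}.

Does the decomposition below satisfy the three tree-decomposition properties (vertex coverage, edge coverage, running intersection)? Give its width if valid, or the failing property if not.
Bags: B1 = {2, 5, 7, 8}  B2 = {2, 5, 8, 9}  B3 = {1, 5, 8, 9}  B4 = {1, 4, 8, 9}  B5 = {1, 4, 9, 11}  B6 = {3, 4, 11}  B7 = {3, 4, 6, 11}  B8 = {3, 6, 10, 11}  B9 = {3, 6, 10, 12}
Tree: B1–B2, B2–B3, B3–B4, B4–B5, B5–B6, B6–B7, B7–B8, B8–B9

A tree decomposition must satisfy three properties: every vertex lies in some bag; for every edge, both endpoints lie together in some bag; and for every vertex, the bags containing it form a connected subtree. Here edge (1,3) lies in no bag, so the decomposition is invalid.

No — edge (1,3) lies in no bag.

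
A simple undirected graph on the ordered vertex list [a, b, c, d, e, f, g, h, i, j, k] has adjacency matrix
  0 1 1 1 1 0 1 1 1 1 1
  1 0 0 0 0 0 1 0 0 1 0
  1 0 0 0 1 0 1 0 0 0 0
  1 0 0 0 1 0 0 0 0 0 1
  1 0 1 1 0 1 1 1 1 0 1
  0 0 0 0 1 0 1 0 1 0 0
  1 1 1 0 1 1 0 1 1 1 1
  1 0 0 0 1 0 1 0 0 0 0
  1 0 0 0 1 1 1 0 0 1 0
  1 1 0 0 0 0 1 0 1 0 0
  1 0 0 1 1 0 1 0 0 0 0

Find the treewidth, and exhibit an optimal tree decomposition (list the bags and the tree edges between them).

Treewidth 3.
One such decomposition:
Bags: B1 = {a, e, g, i}  B2 = {a, e, g, h}  B3 = {a, e, g, k}  B4 = {a, g, i, j}  B5 = {a, c, e, g}  B6 = {a, d, e, k}  B7 = {e, f, g, i}  B8 = {a, b, g, j}
Tree: B1–B2, B2–B3, B1–B4, B1–B5, B3–B6, B1–B7, B4–B8

Every bag has size at most 4, so the width is 4 − 1 = 3 and tw(G) ≤ 3. Conversely, {a, d, e, k} is a clique of size 4, and the vertices of any clique must share a bag in every tree decomposition; so some bag has ≥ 4 vertices and tw(G) ≥ 3. Therefore the treewidth is 3.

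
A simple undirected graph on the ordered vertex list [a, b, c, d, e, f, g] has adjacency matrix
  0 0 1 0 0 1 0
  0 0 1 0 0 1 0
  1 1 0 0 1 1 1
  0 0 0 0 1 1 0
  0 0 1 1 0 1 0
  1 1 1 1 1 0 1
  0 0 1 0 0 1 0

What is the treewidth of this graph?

A width-2 tree decomposition is:
Bags: B1 = {b, c, f}  B2 = {c, f, g}  B3 = {c, e, f}  B4 = {a, c, f}  B5 = {d, e, f}
Tree: B1–B2, B1–B3, B1–B4, B3–B5
Each bag holds 3 vertices, so the decomposition has width 2, which upper-bounds the treewidth. Conversely, {d, e, f} is a clique of size 3, and the vertices of any clique must share a bag in every tree decomposition; so some bag has ≥ 3 vertices and tw(G) ≥ 2. Combining the bounds, tw(G) = 2.

2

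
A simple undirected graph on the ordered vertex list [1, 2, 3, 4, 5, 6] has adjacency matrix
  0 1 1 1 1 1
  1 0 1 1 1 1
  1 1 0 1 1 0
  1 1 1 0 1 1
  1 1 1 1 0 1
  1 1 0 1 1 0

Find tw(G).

4

A width-4 tree decomposition is:
Bags: B1 = {1, 2, 3, 4, 5}  B2 = {1, 2, 4, 5, 6}
Tree: B1–B2
The largest bag has 5 vertices, giving width 4; this decomposition certifies tw(G) ≤ 4. On the other hand G contains the 5-clique {1, 2, 3, 4, 5}. A clique must lie in a single bag of any decomposition, so no decomposition can have width below 4. Therefore the treewidth is 4.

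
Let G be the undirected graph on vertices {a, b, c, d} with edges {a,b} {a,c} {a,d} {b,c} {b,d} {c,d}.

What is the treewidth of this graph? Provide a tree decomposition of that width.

With just one bag of size 4, the width is 4 − 1 = 3, so tw(G) ≤ 3. For the lower bound, the 4 vertices {a, b, c, d} are pairwise adjacent, and any tree decomposition puts a clique entirely inside one bag — forcing width ≥ 3. The upper and lower bounds meet at 3, so that is the treewidth.

Treewidth 3.
One optimal decomposition is:
Bags: B1 = {a, b, c, d}
Tree: (single bag)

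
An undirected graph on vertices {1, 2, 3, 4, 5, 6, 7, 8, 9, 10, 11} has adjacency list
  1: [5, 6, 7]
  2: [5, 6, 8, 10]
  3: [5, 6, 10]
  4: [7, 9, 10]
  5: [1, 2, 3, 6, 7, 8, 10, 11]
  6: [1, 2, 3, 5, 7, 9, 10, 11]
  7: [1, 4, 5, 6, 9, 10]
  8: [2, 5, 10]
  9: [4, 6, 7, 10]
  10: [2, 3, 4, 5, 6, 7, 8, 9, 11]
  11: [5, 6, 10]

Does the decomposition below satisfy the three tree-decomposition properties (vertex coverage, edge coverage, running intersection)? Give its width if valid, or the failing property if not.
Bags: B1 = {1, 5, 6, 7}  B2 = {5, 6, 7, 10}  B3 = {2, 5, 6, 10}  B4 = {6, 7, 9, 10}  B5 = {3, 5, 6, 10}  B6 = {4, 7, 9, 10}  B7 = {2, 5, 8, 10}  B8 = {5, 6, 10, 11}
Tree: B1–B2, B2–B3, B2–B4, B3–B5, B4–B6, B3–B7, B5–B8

Yes; width 3.

Vertex coverage: the bags together contain {1, 2, 3, 4, 5, 6, 7, 8, 9, 10, 11}, the full vertex set. Edge coverage: each edge of G has both endpoints in at least one bag. Running intersection: for every vertex, the bags containing it form a connected subtree. All three properties hold, so this is a valid tree decomposition of width max|bag| − 1 = 3, and hence tw(G) ≤ 3.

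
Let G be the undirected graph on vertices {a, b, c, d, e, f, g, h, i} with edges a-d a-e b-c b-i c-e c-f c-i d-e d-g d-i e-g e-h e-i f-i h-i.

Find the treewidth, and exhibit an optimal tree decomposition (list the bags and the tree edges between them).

Treewidth 2.
One such decomposition:
Bags: B1 = {d, e, i}  B2 = {e, h, i}  B3 = {c, e, i}  B4 = {c, f, i}  B5 = {a, d, e}  B6 = {b, c, i}  B7 = {d, e, g}
Tree: B1–B2, B2–B3, B3–B4, B1–B5, B4–B6, B5–B7

The largest bag has 3 vertices, giving width 2; this decomposition certifies tw(G) ≤ 2. Conversely, {d, e, g} is a clique of size 3, and the vertices of any clique must share a bag in every tree decomposition; so some bag has ≥ 3 vertices and tw(G) ≥ 2. The upper and lower bounds meet at 2, so that is the treewidth.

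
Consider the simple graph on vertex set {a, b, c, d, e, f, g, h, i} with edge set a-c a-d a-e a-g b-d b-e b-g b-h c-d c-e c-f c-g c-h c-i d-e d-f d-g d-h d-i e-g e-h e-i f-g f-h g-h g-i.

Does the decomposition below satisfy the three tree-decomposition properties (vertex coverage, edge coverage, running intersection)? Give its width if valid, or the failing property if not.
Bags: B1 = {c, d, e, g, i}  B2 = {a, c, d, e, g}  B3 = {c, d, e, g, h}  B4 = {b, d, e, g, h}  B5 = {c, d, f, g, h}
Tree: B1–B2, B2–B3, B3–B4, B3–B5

Yes; width 4.

Vertex coverage: the bags together contain {a, b, c, d, e, f, g, h, i}, the full vertex set. Edge coverage: each edge of G has both endpoints in at least one bag. Running intersection: for every vertex, the bags containing it form a connected subtree. All three properties hold, so this is a valid tree decomposition of width max|bag| − 1 = 4, and hence tw(G) ≤ 4.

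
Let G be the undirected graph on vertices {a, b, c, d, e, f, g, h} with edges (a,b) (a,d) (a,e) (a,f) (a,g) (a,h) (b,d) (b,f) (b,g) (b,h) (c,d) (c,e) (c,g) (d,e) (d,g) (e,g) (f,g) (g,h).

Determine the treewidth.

3

A width-3 tree decomposition is:
Bags: B1 = {a, b, d, g}  B2 = {a, d, e, g}  B3 = {a, b, f, g}  B4 = {c, d, e, g}  B5 = {a, b, g, h}
Tree: B1–B2, B1–B3, B2–B4, B1–B5
The largest bag has 4 vertices, giving width 3; this decomposition certifies tw(G) ≤ 3. For the lower bound, the 4 vertices {c, d, e, g} are pairwise adjacent, and any tree decomposition puts a clique entirely inside one bag — forcing width ≥ 3. The upper and lower bounds meet at 3, so that is the treewidth.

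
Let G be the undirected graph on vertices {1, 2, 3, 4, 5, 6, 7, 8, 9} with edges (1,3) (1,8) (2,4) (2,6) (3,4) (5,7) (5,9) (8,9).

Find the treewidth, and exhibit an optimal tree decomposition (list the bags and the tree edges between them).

Every bag has size at most 2, so the width is 2 − 1 = 1 and tw(G) ≤ 1. Any graph with an edge has treewidth ≥ 1, and G has the edge 6–2. Therefore the treewidth is 1.

Treewidth 1.
One optimal decomposition is:
Bags: B1 = {2, 6}  B2 = {2, 4}  B3 = {3, 4}  B4 = {1, 3}  B5 = {1, 8}  B6 = {8, 9}  B7 = {5, 9}  B8 = {5, 7}
Tree: B1–B2, B2–B3, B3–B4, B4–B5, B5–B6, B6–B7, B7–B8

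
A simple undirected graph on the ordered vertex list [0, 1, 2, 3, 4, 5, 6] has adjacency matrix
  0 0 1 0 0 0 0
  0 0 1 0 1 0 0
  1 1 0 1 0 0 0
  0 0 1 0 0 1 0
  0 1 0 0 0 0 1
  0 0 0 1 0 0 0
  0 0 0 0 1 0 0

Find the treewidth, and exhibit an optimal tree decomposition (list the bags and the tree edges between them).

Treewidth 1.
Bags: B1 = {2, 3}  B2 = {1, 2}  B3 = {1, 4}  B4 = {4, 6}  B5 = {3, 5}  B6 = {0, 2}
Tree: B1–B2, B2–B3, B3–B4, B1–B5, B1–B6

Each bag holds 2 vertices, so the decomposition has width 1, which upper-bounds the treewidth. Any graph with an edge has treewidth ≥ 1, and G has the edge 3–2. Hence tw(G) = 1 exactly.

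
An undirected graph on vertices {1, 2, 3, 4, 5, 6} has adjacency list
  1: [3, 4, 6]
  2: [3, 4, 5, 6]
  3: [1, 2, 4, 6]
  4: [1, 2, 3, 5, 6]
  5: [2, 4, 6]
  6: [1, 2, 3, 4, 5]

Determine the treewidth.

3

A width-3 tree decomposition is:
Bags: B1 = {2, 4, 5, 6}  B2 = {2, 3, 4, 6}  B3 = {1, 3, 4, 6}
Tree: B1–B2, B2–B3
Each bag holds 4 vertices, so the decomposition has width 3, which upper-bounds the treewidth. Conversely, {1, 3, 4, 6} is a clique of size 4, and the vertices of any clique must share a bag in every tree decomposition; so some bag has ≥ 4 vertices and tw(G) ≥ 3. Therefore the treewidth is 3.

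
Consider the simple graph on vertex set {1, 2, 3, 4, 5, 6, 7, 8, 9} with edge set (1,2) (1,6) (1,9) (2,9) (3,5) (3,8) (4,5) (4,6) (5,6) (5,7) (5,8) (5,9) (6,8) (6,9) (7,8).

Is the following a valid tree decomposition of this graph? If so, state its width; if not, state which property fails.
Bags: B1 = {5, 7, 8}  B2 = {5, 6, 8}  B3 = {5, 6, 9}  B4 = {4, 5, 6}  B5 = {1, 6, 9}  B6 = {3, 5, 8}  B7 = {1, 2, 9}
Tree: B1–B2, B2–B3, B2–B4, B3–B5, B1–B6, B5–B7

Yes; width 2.

Every vertex of G appears in some bag (union = {1, 2, 3, 4, 5, 6, 7, 8, 9}); every edge is covered by a bag; and for each vertex v the set of bags containing v is connected in the bag tree. The decomposition is therefore valid. The largest bag has 3 vertices, so the width is 2.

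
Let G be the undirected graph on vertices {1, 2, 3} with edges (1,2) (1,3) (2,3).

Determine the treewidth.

A width-2 tree decomposition is:
Bags: B1 = {1, 2, 3}
Tree: (single bag)
With just one bag of size 3, the width is 3 − 1 = 2, so tw(G) ≤ 2. For the lower bound, the 3 vertices {1, 2, 3} are pairwise adjacent, and any tree decomposition puts a clique entirely inside one bag — forcing width ≥ 2. Therefore the treewidth is 2.

2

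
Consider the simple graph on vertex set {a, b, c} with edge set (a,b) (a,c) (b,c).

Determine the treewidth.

2

A width-2 tree decomposition is:
Bags: B1 = {a, b, c}
Tree: (single bag)
A single bag containing all 3 vertices is trivially a valid decomposition of width 2. On the other hand G contains the 3-clique {a, b, c}. A clique must lie in a single bag of any decomposition, so no decomposition can have width below 2. The upper and lower bounds meet at 2, so that is the treewidth.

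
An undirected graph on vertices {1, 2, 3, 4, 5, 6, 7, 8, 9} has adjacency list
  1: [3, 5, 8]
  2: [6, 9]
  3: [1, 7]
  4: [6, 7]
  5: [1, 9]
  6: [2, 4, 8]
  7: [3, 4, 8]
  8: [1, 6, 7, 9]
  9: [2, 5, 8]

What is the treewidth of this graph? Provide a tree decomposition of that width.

Treewidth 3.
Bags: B1 = {2, 4, 6, 9}  B2 = {4, 6, 8, 9}  B3 = {4, 7, 8, 9}  B4 = {5, 7, 8, 9}  B5 = {1, 5, 7, 8}  B6 = {1, 3, 5, 7}
Tree: B1–B2, B2–B3, B3–B4, B4–B5, B5–B6

Every bag has size at most 4, so the width is 4 − 1 = 3 and tw(G) ≤ 3. For the lower bound: the 4 vertex sets {2,4,6}, {9}, {8}, {1,3,5,7} are disjoint, each induces a connected subgraph, and every pair is joined by at least one edge of G. Contracting each set to a single vertex therefore yields K_{4} as a minor, and since treewidth is minor-monotone, tw(G) ≥ tw(K_{4}) = 3. Therefore the treewidth is 3.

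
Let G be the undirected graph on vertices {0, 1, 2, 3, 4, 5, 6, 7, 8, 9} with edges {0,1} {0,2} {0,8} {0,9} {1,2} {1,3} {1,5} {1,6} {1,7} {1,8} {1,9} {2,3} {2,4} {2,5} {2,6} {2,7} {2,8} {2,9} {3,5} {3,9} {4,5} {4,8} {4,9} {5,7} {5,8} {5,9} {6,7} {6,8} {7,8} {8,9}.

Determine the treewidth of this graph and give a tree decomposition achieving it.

Treewidth 4.
Bags: B1 = {1, 2, 5, 8, 9}  B2 = {0, 1, 2, 8, 9}  B3 = {1, 2, 3, 5, 9}  B4 = {1, 2, 5, 7, 8}  B5 = {2, 4, 5, 8, 9}  B6 = {1, 2, 6, 7, 8}
Tree: B1–B2, B1–B3, B1–B4, B1–B5, B4–B6

The largest bag has 5 vertices, giving width 4; this decomposition certifies tw(G) ≤ 4. For the lower bound, the 5 vertices {0, 1, 2, 8, 9} are pairwise adjacent, and any tree decomposition puts a clique entirely inside one bag — forcing width ≥ 4. Hence tw(G) = 4 exactly.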